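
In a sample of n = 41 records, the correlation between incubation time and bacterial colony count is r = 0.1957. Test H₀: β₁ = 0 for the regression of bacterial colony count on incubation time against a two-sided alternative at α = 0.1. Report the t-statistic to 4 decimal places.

t = r·√(n − 2)/√(1 − r²) = 0.1957·√39/√0.961702 = 1.2462.
df = n − 2 = 39.
Two-sided p ≈ 0.2201, which is ≥ 0.1, so fail to reject H₀.
The data do not give significant evidence of a linear association between incubation time and bacterial colony count.

t = 1.2462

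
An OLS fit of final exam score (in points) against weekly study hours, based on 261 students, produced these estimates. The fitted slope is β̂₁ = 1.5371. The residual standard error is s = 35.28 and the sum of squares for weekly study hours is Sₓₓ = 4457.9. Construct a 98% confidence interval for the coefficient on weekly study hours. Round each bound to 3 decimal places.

(0.300, 2.774)

SE(β̂₁) = s/√Sₓₓ = 35.28/√4457.9 = 0.528401.
df = n − 2 = 259.
t* = t_{0.01, 259} = 2.340831.
Margin = t* × SE = 2.340831 × 0.528401 = 1.23690.
CI: 1.5371 ± 1.23690 → (0.300, 2.774).
With 98% confidence, each one-unit increase in weekly study hours is associated with a change of between 0.300 and 2.774 points in final exam score.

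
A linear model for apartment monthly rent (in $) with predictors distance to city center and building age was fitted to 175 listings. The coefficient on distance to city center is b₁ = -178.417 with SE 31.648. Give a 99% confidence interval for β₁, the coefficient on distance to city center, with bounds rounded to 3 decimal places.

(-260.851, -95.983)

df = n − k − 1 = 175 − 2 − 1 = 172.
t* = t_{0.005, 172} = 2.604715.
Margin = t* × SE = 2.604715 × 31.648 = 82.43402.
CI: -178.417 ± 82.43402 → (-260.851, -95.983).
With 99% confidence, each one-unit increase in distance to city center is associated with a change of between -260.851 and -95.983 $ in apartment monthly rent, holding the other predictors fixed.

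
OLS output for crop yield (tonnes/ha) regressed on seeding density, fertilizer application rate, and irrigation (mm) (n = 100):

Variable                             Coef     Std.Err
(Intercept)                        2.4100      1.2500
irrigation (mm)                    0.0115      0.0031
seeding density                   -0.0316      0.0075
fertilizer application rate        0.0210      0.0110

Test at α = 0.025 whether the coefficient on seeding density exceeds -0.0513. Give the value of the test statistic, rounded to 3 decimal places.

t = 2.627

Read off: b = -0.0316, SE = 0.0075 for seeding density.
H₀: β₁ = -0.0513 vs H₁: β₁ > -0.0513.
t = (-0.0316 − (-0.0513)) / 0.0075 = 2.627.
df = n − k − 1 = 100 − 3 − 1 = 96.
One-sided p ≈ 0.0050, which is < 0.025, so reject H₀.
There is evidence that the true slope on seeding density exceeds -0.0513 tonnes/ha per unit, holding the other predictors fixed.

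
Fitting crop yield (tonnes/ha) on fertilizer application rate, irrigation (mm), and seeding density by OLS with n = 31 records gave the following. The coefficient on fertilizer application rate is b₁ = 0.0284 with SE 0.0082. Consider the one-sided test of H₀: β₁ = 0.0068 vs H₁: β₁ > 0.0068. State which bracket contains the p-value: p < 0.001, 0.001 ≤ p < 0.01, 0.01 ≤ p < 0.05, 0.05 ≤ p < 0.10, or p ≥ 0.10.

t = (0.0284 − 0.0068) / 0.0082 = 2.634.
df = n − k − 1 = 31 − 3 − 1 = 27.
One-sided p = P(T_{27} > t) ≈ 0.0069.
So 0.001 ≤ p < 0.01.

0.001 ≤ p < 0.01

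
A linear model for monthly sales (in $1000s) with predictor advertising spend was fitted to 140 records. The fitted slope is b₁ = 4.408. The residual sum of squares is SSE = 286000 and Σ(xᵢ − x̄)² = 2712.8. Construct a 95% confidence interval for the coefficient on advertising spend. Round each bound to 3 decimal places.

MSE = SSE/(n − 2) = 286000/138 = 2072.46.
SE(b₁) = √(MSE/Sₓₓ) = √(2072.46/2712.8) = 0.874047.
df = n − 2 = 138.
t* = t_{0.025, 138} = 1.977304.
Margin = t* × SE = 1.977304 × 0.874047 = 1.72826.
CI: 4.408 ± 1.72826 → (2.680, 6.136).
With 95% confidence, each one-unit increase in advertising spend is associated with a change of between 2.680 and 6.136 $1000s in monthly sales.

(2.680, 6.136)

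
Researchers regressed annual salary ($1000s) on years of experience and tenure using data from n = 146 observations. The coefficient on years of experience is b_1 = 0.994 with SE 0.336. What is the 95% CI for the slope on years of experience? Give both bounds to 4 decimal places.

df = n − k − 1 = 146 − 2 − 1 = 143.
t* = t_{0.025, 143} = 1.976692.
Margin = t* × SE = 1.976692 × 0.336 = 0.664169.
CI: 0.994 ± 0.664169 → (0.3298, 1.6582).
With 95% confidence, each one-unit increase in years of experience is associated with a change of between 0.3298 and 1.6582 $1000s in annual salary, holding the other predictors fixed.

(0.3298, 1.6582)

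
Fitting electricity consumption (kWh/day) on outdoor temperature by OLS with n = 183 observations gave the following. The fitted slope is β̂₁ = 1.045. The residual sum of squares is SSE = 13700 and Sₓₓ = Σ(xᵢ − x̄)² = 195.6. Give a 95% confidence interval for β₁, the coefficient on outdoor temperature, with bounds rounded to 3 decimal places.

MSE = SSE/(n − 2) = 13700/181 = 75.6906.
SE(β̂₁) = √(MSE/Sₓₓ) = √(75.6906/195.6) = 0.622066.
df = n − 2 = 181.
t* = t_{0.025, 181} = 1.973157.
Margin = t* × SE = 1.973157 × 0.622066 = 1.22743.
CI: 1.045 ± 1.22743 → (-0.182, 2.272).
With 95% confidence, each one-unit increase in outdoor temperature is associated with a change of between -0.182 and 2.272 kWh/day in electricity consumption.

(-0.182, 2.272)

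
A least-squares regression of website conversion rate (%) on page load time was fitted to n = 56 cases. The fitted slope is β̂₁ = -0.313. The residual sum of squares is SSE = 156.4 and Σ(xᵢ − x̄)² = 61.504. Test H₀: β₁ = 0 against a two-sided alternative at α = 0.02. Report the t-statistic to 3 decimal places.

MSE = SSE/(n − 2) = 156.4/54 = 2.8963.
SE(β̂₁) = √(MSE/Sₓₓ) = √(2.8963/61.504) = 0.217005.
t = -0.313 / 0.217005 = -1.442.
df = n − 2 = 54.
Two-sided p ≈ 0.1550, which is ≥ 0.02, so fail to reject H₀.
The data do not give significant evidence of an association between page load time and website conversion rate.

t = -1.442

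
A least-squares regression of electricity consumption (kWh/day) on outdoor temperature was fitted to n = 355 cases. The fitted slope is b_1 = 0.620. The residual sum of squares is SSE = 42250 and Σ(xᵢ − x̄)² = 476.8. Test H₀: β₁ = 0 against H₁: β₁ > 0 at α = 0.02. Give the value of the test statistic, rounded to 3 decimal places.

MSE = SSE/(n − 2) = 42250/353 = 119.688.
SE(b_1) = √(MSE/Sₓₓ) = √(119.688/476.8) = 0.501023.
t = 0.620 / 0.501023 = 1.237.
df = n − 2 = 353.
One-sided p ≈ 0.1084, which is ≥ 0.02, so fail to reject H₀.
The data do not give significant evidence that the true slope on outdoor temperature is positive.

t = 1.237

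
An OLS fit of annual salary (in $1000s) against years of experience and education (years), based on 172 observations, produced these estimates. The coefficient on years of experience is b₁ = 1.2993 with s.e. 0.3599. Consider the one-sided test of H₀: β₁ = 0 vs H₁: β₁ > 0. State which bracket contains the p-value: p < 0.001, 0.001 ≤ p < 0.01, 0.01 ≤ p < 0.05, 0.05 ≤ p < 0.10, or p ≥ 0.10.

p < 0.001

t = 1.2993 / 0.3599 = 3.610.
df = n − k − 1 = 172 − 2 − 1 = 169.
One-sided p = P(T_{169} > t) ≈ 0.0002.
So p < 0.001.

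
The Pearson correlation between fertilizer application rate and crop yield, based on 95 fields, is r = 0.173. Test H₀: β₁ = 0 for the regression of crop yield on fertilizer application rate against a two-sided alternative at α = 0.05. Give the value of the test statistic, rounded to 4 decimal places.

t = r·√(n − 2)/√(1 − r²) = 0.173·√93/√0.970071 = 1.6939.
df = n − 2 = 93.
Two-sided p ≈ 0.0936, which is ≥ 0.05, so fail to reject H₀.
The data do not give significant evidence of a linear association between fertilizer application rate and crop yield.

t = 1.6939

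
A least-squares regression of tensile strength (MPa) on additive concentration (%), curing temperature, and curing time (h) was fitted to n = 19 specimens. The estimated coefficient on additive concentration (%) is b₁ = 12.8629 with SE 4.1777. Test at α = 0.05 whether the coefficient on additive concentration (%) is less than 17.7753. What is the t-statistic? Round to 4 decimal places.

H₀: β₁ = 17.7753 vs H₁: β₁ < 17.7753.
t = (b₁ − β₁⁰)/SE = (12.8629 − 17.7753) / 4.1777 = -1.1759.
df = n − k − 1 = 19 − 3 − 1 = 15.
One-sided p ≈ 0.1290, which is ≥ 0.05, so fail to reject H₀.
The data do not give significant evidence that the true slope on additive concentration (%) is below 17.7753 MPa per unit, holding the other predictors fixed.

t = -1.1759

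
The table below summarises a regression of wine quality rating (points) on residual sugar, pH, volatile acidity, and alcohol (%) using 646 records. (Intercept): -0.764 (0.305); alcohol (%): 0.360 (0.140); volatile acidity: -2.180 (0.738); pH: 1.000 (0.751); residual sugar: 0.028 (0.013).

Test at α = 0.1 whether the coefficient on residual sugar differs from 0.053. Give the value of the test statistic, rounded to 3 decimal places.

Read off: b = 0.028, SE = 0.013 for residual sugar.
H₀: β₁ = 0.053 vs H₁: β₁ ≠ 0.053.
t = (0.028 − 0.053) / 0.013 = -1.923.
df = n − k − 1 = 646 − 4 − 1 = 641.
Two-sided p ≈ 0.0549, which is < 0.1, so reject H₀.
There is evidence that the true slope on residual sugar differs from 0.053 points per unit, holding the other predictors fixed.

t = -1.923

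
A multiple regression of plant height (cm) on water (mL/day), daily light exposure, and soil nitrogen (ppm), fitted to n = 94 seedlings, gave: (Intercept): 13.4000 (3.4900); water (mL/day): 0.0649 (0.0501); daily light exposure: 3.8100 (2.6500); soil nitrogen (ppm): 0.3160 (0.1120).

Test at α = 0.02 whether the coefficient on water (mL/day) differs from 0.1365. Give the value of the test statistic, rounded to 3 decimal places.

Read off: b = 0.0649, SE = 0.0501 for water (mL/day).
H₀: β₁ = 0.1365 vs H₁: β₁ ≠ 0.1365.
t = (0.0649 − 0.1365) / 0.0501 = -1.429.
df = n − k − 1 = 94 − 3 − 1 = 90.
Two-sided p ≈ 0.1564, which is ≥ 0.02, so fail to reject H₀.
The data are consistent with a true slope of 0.1365 cm per unit of water (mL/day), holding the other predictors fixed.

t = -1.429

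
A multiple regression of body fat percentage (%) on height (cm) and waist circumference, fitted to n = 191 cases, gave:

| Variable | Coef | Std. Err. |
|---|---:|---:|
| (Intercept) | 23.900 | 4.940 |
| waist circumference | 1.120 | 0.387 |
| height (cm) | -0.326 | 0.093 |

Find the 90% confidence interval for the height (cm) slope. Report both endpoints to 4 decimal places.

Read off: b = -0.326, SE = 0.093 for height (cm).
df = n − k − 1 = 191 − 2 − 1 = 188.
t* = t_{0.05, 188} = 1.652999.
Margin = t* × SE = 1.652999 × 0.093 = 0.153729.
CI: -0.326 ± 0.153729 → (-0.4797, -0.1723).

(-0.4797, -0.1723)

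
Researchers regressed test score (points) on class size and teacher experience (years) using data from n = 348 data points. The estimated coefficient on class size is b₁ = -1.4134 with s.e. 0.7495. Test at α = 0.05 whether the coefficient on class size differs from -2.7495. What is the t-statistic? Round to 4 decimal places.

t = 1.7827

H₀: β₁ = -2.7495 vs H₁: β₁ ≠ -2.7495.
t = (b₁ − β₁⁰)/SE = (-1.4134 − (-2.7495)) / 0.7495 = 1.7827.
df = n − k − 1 = 348 − 2 − 1 = 345.
Two-sided p ≈ 0.0755, which is ≥ 0.05, so fail to reject H₀.
The data are consistent with a true slope of -2.7495 points per unit of class size, holding the other predictors fixed.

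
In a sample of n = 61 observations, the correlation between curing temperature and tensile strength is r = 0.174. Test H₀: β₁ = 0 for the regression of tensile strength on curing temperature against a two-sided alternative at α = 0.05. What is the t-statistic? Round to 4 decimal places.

t = r·√(n − 2)/√(1 − r²) = 0.174·√59/√0.969724 = 1.3572.
df = n − 2 = 59.
Two-sided p ≈ 0.1799, which is ≥ 0.05, so fail to reject H₀.
The data do not give significant evidence of a linear association between curing temperature and tensile strength.

t = 1.3572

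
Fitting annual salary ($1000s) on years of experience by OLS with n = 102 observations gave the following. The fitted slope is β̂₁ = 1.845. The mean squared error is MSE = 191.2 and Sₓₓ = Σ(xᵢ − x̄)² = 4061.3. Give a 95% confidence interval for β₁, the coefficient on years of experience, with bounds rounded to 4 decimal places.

(1.4145, 2.2755)

SE(β̂₁) = √(MSE/Sₓₓ) = √(191.2/4061.3) = 0.216976.
df = n − 2 = 100.
t* = t_{0.025, 100} = 1.983972.
Margin = t* × SE = 1.983972 × 0.216976 = 0.430474.
CI: 1.845 ± 0.430474 → (1.4145, 2.2755).
With 95% confidence, each one-unit increase in years of experience is associated with a change of between 1.4145 and 2.2755 $1000s in annual salary.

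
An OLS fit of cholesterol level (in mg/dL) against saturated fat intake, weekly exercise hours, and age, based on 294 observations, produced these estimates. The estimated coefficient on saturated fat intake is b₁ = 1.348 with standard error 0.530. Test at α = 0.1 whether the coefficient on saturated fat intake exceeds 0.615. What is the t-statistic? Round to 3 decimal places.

H₀: β₁ = 0.615 vs H₁: β₁ > 0.615.
t = (b₁ − β₁⁰)/SE = (1.348 − 0.615) / 0.530 = 1.383.
df = n − k − 1 = 294 − 3 − 1 = 290.
One-sided p ≈ 0.0839, which is < 0.1, so reject H₀.
There is evidence that the true slope on saturated fat intake exceeds 0.615 mg/dL per unit, holding the other predictors fixed.

t = 1.383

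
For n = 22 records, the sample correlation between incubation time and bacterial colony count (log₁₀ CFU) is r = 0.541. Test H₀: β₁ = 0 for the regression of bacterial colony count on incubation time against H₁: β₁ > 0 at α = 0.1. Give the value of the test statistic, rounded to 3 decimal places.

t = r·√(n − 2)/√(1 − r²) = 0.541·√20/√0.707319 = 2.877.
df = n − 2 = 20.
One-sided p ≈ 0.0047, which is < 0.1, so reject H₀.
There is evidence of a linear association between incubation time and bacterial colony count.

t = 2.877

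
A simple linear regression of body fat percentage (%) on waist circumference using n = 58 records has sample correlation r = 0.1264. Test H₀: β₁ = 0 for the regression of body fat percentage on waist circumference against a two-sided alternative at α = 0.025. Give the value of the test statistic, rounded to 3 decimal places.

t = 0.954

t = r·√(n − 2)/√(1 − r²) = 0.1264·√56/√0.984023 = 0.954.
df = n − 2 = 56.
Two-sided p ≈ 0.3444, which is ≥ 0.025, so fail to reject H₀.
The data do not give significant evidence of a linear association between waist circumference and body fat percentage.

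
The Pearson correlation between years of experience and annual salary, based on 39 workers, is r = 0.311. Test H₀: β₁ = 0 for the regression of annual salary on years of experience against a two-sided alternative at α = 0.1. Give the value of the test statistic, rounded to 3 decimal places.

t = 1.990

t = r·√(n − 2)/√(1 − r²) = 0.311·√37/√0.903279 = 1.990.
df = n − 2 = 37.
Two-sided p ≈ 0.0540, which is < 0.1, so reject H₀.
There is evidence of a linear association between years of experience and annual salary.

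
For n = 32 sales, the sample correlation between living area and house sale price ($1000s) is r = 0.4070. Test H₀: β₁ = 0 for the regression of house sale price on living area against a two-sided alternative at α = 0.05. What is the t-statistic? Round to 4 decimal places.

t = r·√(n − 2)/√(1 − r²) = 0.4070·√30/√0.834351 = 2.4405.
df = n − 2 = 30.
Two-sided p ≈ 0.0208, which is < 0.05, so reject H₀.
There is evidence of a linear association between living area and house sale price.

t = 2.4405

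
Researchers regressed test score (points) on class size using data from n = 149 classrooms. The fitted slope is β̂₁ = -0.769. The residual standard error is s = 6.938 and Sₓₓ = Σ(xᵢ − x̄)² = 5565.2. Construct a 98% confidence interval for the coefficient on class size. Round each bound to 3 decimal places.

SE(β̂₁) = s/√Sₓₓ = 6.938/√5565.2 = 0.0930023.
df = n − 2 = 147.
t* = t_{0.01, 147} = 2.351983.
Margin = t* × SE = 2.351983 × 0.0930023 = 0.21874.
CI: -0.769 ± 0.21874 → (-0.988, -0.550).
With 98% confidence, each one-unit increase in class size is associated with a change of between -0.988 and -0.550 points in test score.

(-0.988, -0.550)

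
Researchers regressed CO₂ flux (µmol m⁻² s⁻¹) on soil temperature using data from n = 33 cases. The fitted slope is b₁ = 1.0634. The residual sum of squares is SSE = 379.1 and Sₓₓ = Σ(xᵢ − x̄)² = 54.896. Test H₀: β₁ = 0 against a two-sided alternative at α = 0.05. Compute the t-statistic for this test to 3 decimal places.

MSE = SSE/(n − 2) = 379.1/31 = 12.229.
SE(b₁) = √(MSE/Sₓₓ) = √(12.229/54.896) = 0.471982.
t = 1.0634 / 0.471982 = 2.253.
df = n − 2 = 31.
Two-sided p ≈ 0.0315, which is < 0.05, so reject H₀.
There is evidence that soil temperature is associated with CO₂ flux.

t = 2.253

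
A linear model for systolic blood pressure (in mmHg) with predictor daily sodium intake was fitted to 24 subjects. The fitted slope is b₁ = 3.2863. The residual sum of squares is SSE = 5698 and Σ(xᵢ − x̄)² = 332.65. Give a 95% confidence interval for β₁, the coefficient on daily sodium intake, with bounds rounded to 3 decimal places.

(1.456, 5.116)

MSE = SSE/(n − 2) = 5698/22 = 259.
SE(b₁) = √(MSE/Sₓₓ) = √(259/332.65) = 0.882381.
df = n − 2 = 22.
t* = t_{0.025, 22} = 2.073873.
Margin = t* × SE = 2.073873 × 0.882381 = 1.82995.
CI: 3.2863 ± 1.82995 → (1.456, 5.116).
With 95% confidence, each one-unit increase in daily sodium intake is associated with a change of between 1.456 and 5.116 mmHg in systolic blood pressure.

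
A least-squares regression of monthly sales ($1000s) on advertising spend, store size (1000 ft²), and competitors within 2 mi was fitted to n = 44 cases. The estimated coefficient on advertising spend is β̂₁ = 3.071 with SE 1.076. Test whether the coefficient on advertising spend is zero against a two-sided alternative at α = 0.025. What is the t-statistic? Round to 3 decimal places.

t = 2.854

H₀: β₁ = 0 vs H₁: β₁ ≠ 0.
t = (β̂₁ − β₁⁰)/SE = 3.071 / 1.076 = 2.854.
df = n − k − 1 = 44 − 3 − 1 = 40.
Two-sided p ≈ 0.0068, which is < 0.025, so reject H₀.
There is evidence that advertising spend is associated with monthly sales, holding the other predictors fixed.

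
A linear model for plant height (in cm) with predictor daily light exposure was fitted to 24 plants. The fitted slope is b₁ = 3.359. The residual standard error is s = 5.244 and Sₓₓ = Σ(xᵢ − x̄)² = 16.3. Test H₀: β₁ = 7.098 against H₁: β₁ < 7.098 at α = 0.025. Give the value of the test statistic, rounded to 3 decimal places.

t = -2.879

SE(b₁) = s/√Sₓₓ = 5.244/√16.3 = 1.29888.
t = (3.359 − 7.098) / 1.29888 = -2.879.
df = n − 2 = 22.
One-sided p ≈ 0.0044, which is < 0.025, so reject H₀.
There is evidence that the true slope on daily light exposure is below 7.098 cm per unit.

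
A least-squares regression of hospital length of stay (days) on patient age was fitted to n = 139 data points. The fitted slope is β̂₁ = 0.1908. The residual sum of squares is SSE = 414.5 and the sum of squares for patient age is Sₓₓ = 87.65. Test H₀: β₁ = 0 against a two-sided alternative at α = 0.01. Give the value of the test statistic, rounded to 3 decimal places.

MSE = SSE/(n − 2) = 414.5/137 = 3.02555.
SE(β̂₁) = √(MSE/Sₓₓ) = √(3.02555/87.65) = 0.185792.
t = 0.1908 / 0.185792 = 1.027.
df = n − 2 = 137.
Two-sided p ≈ 0.3063, which is ≥ 0.01, so fail to reject H₀.
The data do not give significant evidence of an association between patient age and hospital length of stay.

t = 1.027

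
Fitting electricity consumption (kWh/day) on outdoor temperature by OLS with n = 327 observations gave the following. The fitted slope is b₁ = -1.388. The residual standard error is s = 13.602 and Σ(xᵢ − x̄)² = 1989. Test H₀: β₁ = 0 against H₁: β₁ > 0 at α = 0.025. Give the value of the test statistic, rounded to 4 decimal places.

t = -4.5510

SE(b₁) = s/√Sₓₓ = 13.602/√1989 = 0.30499.
t = -1.388 / 0.30499 = -4.5510.
df = n − 2 = 325.
One-sided p ≈ 1.0000, which is ≥ 0.025, so fail to reject H₀.
The data do not give significant evidence that the true slope on outdoor temperature is positive.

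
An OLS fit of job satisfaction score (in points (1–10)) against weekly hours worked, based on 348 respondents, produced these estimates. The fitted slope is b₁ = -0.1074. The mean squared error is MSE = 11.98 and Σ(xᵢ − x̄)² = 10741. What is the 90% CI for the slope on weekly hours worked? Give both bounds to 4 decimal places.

SE(b₁) = √(MSE/Sₓₓ) = √(11.98/10741) = 0.0333969.
df = n − 2 = 346.
t* = t_{0.05, 346} = 1.649269.
Margin = t* × SE = 1.649269 × 0.0333969 = 0.055080.
CI: -0.1074 ± 0.055080 → (-0.1625, -0.0523).
With 90% confidence, each one-unit increase in weekly hours worked is associated with a change of between -0.1625 and -0.0523 points (1–10) in job satisfaction score.

(-0.1625, -0.0523)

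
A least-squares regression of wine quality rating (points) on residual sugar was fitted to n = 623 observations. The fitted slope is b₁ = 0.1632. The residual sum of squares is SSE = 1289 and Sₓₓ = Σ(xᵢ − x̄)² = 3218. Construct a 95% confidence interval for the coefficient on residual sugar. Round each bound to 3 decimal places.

(0.113, 0.213)

MSE = SSE/(n − 2) = 1289/621 = 2.07568.
SE(b₁) = √(MSE/Sₓₓ) = √(2.07568/3218) = 0.0253973.
df = n − 2 = 621.
t* = t_{0.025, 621} = 1.963791.
Margin = t* × SE = 1.963791 × 0.0253973 = 0.04988.
CI: 0.1632 ± 0.04988 → (0.113, 0.213).
With 95% confidence, each one-unit increase in residual sugar is associated with a change of between 0.113 and 0.213 points in wine quality rating.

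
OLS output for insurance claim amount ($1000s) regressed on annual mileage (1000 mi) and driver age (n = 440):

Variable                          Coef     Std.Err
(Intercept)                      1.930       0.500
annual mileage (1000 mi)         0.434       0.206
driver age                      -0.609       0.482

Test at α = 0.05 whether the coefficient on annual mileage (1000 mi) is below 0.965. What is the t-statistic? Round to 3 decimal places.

t = -2.578

Read off: b = 0.434, SE = 0.206 for annual mileage (1000 mi).
H₀: β₁ = 0.965 vs H₁: β₁ < 0.965.
t = (0.434 − 0.965) / 0.206 = -2.578.
df = n − k − 1 = 440 − 2 − 1 = 437.
One-sided p ≈ 0.0051, which is < 0.05, so reject H₀.
There is evidence that the true slope on annual mileage (1000 mi) is below 0.965 $1000s per unit, holding the other predictors fixed.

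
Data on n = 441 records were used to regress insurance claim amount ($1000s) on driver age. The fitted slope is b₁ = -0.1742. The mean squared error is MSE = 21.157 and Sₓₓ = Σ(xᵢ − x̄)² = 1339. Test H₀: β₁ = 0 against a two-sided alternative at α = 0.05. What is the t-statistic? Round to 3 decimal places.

t = -1.386

SE(b₁) = √(MSE/Sₓₓ) = √(21.157/1339) = 0.1257.
t = -0.1742 / 0.1257 = -1.386.
df = n − 2 = 439.
Two-sided p ≈ 0.1665, which is ≥ 0.05, so fail to reject H₀.
The data do not give significant evidence of an association between driver age and insurance claim amount.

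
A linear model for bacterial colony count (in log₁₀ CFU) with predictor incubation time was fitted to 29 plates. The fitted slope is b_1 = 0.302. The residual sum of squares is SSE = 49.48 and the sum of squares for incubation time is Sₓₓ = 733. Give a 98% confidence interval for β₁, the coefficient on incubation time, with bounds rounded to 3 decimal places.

(0.178, 0.426)

MSE = SSE/(n − 2) = 49.48/27 = 1.83259.
SE(b_1) = √(MSE/Sₓₓ) = √(1.83259/733) = 0.0500013.
df = n − 2 = 27.
t* = t_{0.01, 27} = 2.47266.
Margin = t* × SE = 2.47266 × 0.0500013 = 0.12364.
CI: 0.302 ± 0.12364 → (0.178, 0.426).
With 98% confidence, each one-unit increase in incubation time is associated with a change of between 0.178 and 0.426 log₁₀ CFU in bacterial colony count.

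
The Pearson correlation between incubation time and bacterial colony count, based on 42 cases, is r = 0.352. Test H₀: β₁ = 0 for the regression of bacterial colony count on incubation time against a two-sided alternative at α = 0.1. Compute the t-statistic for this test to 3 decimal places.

t = r·√(n − 2)/√(1 − r²) = 0.352·√40/√0.876096 = 2.378.
df = n − 2 = 40.
Two-sided p ≈ 0.0222, which is < 0.1, so reject H₀.
There is evidence of a linear association between incubation time and bacterial colony count.

t = 2.378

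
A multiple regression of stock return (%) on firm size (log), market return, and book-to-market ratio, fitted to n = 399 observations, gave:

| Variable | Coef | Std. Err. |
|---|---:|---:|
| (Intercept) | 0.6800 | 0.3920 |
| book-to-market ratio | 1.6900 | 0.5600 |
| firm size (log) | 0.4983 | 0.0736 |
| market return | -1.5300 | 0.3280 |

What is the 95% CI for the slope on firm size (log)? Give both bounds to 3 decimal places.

Read off: b = 0.4983, SE = 0.0736 for firm size (log).
df = n − k − 1 = 399 − 3 − 1 = 395.
t* = t_{0.025, 395} = 1.965988.
Margin = t* × SE = 1.965988 × 0.0736 = 0.14470.
CI: 0.4983 ± 0.14470 → (0.354, 0.643).

(0.354, 0.643)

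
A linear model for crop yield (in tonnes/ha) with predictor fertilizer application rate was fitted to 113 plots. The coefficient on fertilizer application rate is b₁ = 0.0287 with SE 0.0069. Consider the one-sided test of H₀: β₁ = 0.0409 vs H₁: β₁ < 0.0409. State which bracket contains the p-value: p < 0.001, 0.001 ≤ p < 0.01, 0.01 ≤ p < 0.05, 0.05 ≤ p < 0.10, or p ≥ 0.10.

0.01 ≤ p < 0.05

t = (0.0287 − 0.0409) / 0.0069 = -1.768.
df = n − 2 = 113 − 2 = 111.
One-sided p = P(T_{111} < t) ≈ 0.0399.
So 0.01 ≤ p < 0.05.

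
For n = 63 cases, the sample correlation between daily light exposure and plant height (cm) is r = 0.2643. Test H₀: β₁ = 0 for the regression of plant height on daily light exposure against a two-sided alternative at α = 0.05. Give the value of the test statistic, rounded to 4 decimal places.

t = 2.1404

t = r·√(n − 2)/√(1 − r²) = 0.2643·√61/√0.930146 = 2.1404.
df = n − 2 = 61.
Two-sided p ≈ 0.0363, which is < 0.05, so reject H₀.
There is evidence of a linear association between daily light exposure and plant height.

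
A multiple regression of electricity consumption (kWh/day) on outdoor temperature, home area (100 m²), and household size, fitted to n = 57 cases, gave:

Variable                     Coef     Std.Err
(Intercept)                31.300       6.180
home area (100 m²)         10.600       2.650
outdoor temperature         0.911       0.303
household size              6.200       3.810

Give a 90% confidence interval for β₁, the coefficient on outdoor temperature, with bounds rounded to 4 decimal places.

(0.4037, 1.4183)

Read off: b = 0.911, SE = 0.303 for outdoor temperature.
df = n − k − 1 = 57 − 3 − 1 = 53.
t* = t_{0.05, 53} = 1.674116.
Margin = t* × SE = 1.674116 × 0.303 = 0.507257.
CI: 0.911 ± 0.507257 → (0.4037, 1.4183).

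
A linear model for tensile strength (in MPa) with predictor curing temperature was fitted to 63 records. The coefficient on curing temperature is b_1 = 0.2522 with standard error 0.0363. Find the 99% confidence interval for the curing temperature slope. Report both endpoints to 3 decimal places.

(0.156, 0.349)

df = n − 2 = 63 − 2 = 61.
t* = t_{0.005, 61} = 2.658857.
Margin = t* × SE = 2.658857 × 0.0363 = 0.09652.
CI: 0.2522 ± 0.09652 → (0.156, 0.349).
With 99% confidence, each one-unit increase in curing temperature is associated with a change of between 0.156 and 0.349 MPa in tensile strength.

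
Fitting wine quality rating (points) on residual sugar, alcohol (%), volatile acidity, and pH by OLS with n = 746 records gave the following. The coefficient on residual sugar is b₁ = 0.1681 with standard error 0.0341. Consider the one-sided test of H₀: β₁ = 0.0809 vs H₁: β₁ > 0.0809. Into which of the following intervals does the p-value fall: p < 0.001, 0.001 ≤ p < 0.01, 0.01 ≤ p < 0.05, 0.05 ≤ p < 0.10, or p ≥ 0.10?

t = (0.1681 − 0.0809) / 0.0341 = 2.557.
df = n − k − 1 = 746 − 4 − 1 = 741.
One-sided p = P(T_{741} > t) ≈ 0.0054.
So 0.001 ≤ p < 0.01.

0.001 ≤ p < 0.01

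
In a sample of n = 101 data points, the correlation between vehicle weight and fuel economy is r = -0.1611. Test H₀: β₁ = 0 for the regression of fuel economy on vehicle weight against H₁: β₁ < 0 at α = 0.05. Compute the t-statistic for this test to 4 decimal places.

t = r·√(n − 2)/√(1 − r²) = -0.1611·√99/√0.974047 = -1.6241.
df = n − 2 = 99.
One-sided p ≈ 0.0538, which is ≥ 0.05, so fail to reject H₀.
The data do not give significant evidence of a linear association between vehicle weight and fuel economy.

t = -1.6241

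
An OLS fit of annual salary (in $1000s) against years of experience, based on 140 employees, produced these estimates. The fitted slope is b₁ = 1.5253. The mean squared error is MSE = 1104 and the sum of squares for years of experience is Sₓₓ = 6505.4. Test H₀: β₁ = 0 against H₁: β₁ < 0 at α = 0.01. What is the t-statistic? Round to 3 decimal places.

t = 3.703

SE(b₁) = √(MSE/Sₓₓ) = √(1104/6505.4) = 0.411953.
t = 1.5253 / 0.411953 = 3.703.
df = n − 2 = 138.
One-sided p ≈ 0.9998, which is ≥ 0.01, so fail to reject H₀.
The data do not give significant evidence that the true slope on years of experience is negative.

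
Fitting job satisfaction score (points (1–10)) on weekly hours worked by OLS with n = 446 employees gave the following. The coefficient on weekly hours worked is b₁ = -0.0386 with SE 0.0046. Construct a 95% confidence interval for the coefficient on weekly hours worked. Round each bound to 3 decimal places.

df = n − 2 = 446 − 2 = 444.
t* = t_{0.025, 444} = 1.965321.
Margin = t* × SE = 1.965321 × 0.0046 = 0.00904.
CI: -0.0386 ± 0.00904 → (-0.048, -0.030).
With 95% confidence, each one-unit increase in weekly hours worked is associated with a change of between -0.048 and -0.030 points (1–10) in job satisfaction score.

(-0.048, -0.030)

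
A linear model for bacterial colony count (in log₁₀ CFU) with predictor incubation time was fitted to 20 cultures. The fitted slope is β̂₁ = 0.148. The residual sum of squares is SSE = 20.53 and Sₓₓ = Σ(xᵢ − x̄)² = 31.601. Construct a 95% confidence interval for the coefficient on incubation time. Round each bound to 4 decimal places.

(-0.2511, 0.5471)

MSE = SSE/(n − 2) = 20.53/18 = 1.14056.
SE(β̂₁) = √(MSE/Sₓₓ) = √(1.14056/31.601) = 0.18998.
df = n − 2 = 18.
t* = t_{0.025, 18} = 2.100922.
Margin = t* × SE = 2.100922 × 0.18998 = 0.399133.
CI: 0.148 ± 0.399133 → (-0.2511, 0.5471).
With 95% confidence, each one-unit increase in incubation time is associated with a change of between -0.2511 and 0.5471 log₁₀ CFU in bacterial colony count.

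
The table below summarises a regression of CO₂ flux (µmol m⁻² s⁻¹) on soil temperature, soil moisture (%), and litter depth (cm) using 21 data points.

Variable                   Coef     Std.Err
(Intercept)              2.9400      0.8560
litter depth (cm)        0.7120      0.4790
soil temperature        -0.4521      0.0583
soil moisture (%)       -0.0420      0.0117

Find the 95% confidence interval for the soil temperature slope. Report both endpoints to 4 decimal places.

Read off: b = -0.4521, SE = 0.0583 for soil temperature.
df = n − k − 1 = 21 − 3 − 1 = 17.
t* = t_{0.025, 17} = 2.109816.
Margin = t* × SE = 2.109816 × 0.0583 = 0.123002.
CI: -0.4521 ± 0.123002 → (-0.5751, -0.3291).

(-0.5751, -0.3291)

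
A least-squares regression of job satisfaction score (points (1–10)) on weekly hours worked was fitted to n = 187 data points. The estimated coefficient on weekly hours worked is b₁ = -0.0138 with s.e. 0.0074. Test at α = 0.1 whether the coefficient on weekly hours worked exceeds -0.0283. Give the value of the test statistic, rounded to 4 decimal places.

H₀: β₁ = -0.0283 vs H₁: β₁ > -0.0283.
t = (b₁ − β₁⁰)/SE = (-0.0138 − (-0.0283)) / 0.0074 = 1.9595.
df = n − 2 = 187 − 2 = 185.
One-sided p ≈ 0.0258, which is < 0.1, so reject H₀.
There is evidence that the true slope on weekly hours worked exceeds -0.0283 points (1–10) per unit.

t = 1.9595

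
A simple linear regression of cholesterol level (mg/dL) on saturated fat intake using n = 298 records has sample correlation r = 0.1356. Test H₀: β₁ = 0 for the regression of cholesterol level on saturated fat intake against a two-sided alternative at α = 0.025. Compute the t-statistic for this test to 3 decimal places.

t = r·√(n − 2)/√(1 − r²) = 0.1356·√296/√0.981613 = 2.355.
df = n − 2 = 296.
Two-sided p ≈ 0.0192, which is < 0.025, so reject H₀.
There is evidence of a linear association between saturated fat intake and cholesterol level.

t = 2.355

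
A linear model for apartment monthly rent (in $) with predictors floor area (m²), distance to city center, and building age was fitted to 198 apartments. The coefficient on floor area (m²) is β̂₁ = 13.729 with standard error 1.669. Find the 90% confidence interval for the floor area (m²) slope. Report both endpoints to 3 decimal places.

df = n − k − 1 = 198 − 3 − 1 = 194.
t* = t_{0.05, 194} = 1.652746.
Margin = t* × SE = 1.652746 × 1.669 = 2.75843.
CI: 13.729 ± 2.75843 → (10.971, 16.487).
With 90% confidence, each one-unit increase in floor area (m²) is associated with a change of between 10.971 and 16.487 $ in apartment monthly rent, holding the other predictors fixed.

(10.971, 16.487)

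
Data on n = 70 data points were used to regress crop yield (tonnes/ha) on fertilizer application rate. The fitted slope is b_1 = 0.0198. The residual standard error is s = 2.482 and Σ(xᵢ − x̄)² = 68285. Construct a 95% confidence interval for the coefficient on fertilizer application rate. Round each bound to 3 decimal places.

SE(b_1) = s/√Sₓₓ = 2.482/√68285 = 0.00949815.
df = n − 2 = 68.
t* = t_{0.025, 68} = 1.995469.
Margin = t* × SE = 1.995469 × 0.00949815 = 0.01895.
CI: 0.0198 ± 0.01895 → (0.001, 0.039).
With 95% confidence, each one-unit increase in fertilizer application rate is associated with a change of between 0.001 and 0.039 tonnes/ha in crop yield.

(0.001, 0.039)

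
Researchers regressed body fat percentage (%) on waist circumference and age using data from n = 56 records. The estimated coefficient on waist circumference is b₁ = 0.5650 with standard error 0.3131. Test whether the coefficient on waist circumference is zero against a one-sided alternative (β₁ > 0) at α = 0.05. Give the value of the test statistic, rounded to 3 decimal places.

t = 1.805

H₀: β₁ = 0 vs H₁: β₁ > 0.
t = (b₁ − β₁⁰)/SE = 0.5650 / 0.3131 = 1.805.
df = n − k − 1 = 56 − 2 − 1 = 53.
One-sided p ≈ 0.0384, which is < 0.05, so reject H₀.
There is evidence that the true slope on waist circumference is positive, holding the other predictors fixed.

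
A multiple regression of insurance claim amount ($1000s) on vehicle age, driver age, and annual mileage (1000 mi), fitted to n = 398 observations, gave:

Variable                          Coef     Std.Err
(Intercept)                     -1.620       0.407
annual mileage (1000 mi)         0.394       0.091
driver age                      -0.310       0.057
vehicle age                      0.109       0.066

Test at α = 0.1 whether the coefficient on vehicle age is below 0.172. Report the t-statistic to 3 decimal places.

t = -0.955

Read off: b = 0.109, SE = 0.066 for vehicle age.
H₀: β₁ = 0.172 vs H₁: β₁ < 0.172.
t = (0.109 − 0.172) / 0.066 = -0.955.
df = n − k − 1 = 398 − 3 − 1 = 394.
One-sided p ≈ 0.1702, which is ≥ 0.1, so fail to reject H₀.
The data do not give significant evidence that the true slope on vehicle age is below 0.172 $1000s per unit, holding the other predictors fixed.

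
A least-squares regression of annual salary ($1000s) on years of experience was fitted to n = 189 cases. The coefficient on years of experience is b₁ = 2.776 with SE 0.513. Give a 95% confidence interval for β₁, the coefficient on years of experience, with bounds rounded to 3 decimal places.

(1.764, 3.788)

df = n − 2 = 189 − 2 = 187.
t* = t_{0.025, 187} = 1.972731.
Margin = t* × SE = 1.972731 × 0.513 = 1.01201.
CI: 2.776 ± 1.01201 → (1.764, 3.788).
With 95% confidence, each one-unit increase in years of experience is associated with a change of between 1.764 and 3.788 $1000s in annual salary.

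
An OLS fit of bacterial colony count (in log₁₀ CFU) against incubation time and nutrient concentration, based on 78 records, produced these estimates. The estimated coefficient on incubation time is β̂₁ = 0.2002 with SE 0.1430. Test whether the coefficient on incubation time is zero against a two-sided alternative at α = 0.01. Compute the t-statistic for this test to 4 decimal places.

H₀: β₁ = 0 vs H₁: β₁ ≠ 0.
t = (β̂₁ − β₁⁰)/SE = 0.2002 / 0.1430 = 1.4000.
df = n − k − 1 = 78 − 2 − 1 = 75.
Two-sided p ≈ 0.1656, which is ≥ 0.01, so fail to reject H₀.
The data do not give significant evidence of an association between incubation time and bacterial colony count, after adjusting for the other predictors.

t = 1.4000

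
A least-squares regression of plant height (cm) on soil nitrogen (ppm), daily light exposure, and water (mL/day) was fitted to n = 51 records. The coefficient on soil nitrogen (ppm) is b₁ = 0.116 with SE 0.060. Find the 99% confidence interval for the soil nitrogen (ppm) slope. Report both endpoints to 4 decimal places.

df = n − k − 1 = 51 − 3 − 1 = 47.
t* = t_{0.005, 47} = 2.684556.
Margin = t* × SE = 2.684556 × 0.060 = 0.161073.
CI: 0.116 ± 0.161073 → (-0.0451, 0.2771).
With 99% confidence, each one-unit increase in soil nitrogen (ppm) is associated with a change of between -0.0451 and 0.2771 cm in plant height, holding the other predictors fixed.

(-0.0451, 0.2771)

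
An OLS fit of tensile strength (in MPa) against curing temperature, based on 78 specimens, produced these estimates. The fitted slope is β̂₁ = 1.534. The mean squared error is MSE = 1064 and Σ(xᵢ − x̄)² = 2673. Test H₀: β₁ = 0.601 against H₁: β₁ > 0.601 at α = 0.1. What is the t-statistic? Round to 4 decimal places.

t = 1.4788

SE(β̂₁) = √(MSE/Sₓₓ) = √(1064/2673) = 0.630916.
t = (1.534 − 0.601) / 0.630916 = 1.4788.
df = n − 2 = 76.
One-sided p ≈ 0.0717, which is < 0.1, so reject H₀.
There is evidence that the true slope on curing temperature exceeds 0.601 MPa per unit.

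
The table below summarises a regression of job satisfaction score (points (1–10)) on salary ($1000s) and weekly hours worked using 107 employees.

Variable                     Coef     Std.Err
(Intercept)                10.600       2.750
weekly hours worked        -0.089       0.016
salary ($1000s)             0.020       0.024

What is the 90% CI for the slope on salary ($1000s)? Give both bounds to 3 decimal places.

(-0.020, 0.060)

Read off: b = 0.020, SE = 0.024 for salary ($1000s).
df = n − k − 1 = 107 − 2 − 1 = 104.
t* = t_{0.05, 104} = 1.659637.
Margin = t* × SE = 1.659637 × 0.024 = 0.03983.
CI: 0.020 ± 0.03983 → (-0.020, 0.060).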